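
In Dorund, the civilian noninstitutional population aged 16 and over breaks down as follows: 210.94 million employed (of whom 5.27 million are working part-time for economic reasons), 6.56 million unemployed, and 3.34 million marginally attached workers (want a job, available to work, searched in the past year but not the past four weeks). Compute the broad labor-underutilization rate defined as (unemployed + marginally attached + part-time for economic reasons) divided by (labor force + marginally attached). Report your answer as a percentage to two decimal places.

Labor force = 210.94 + 6.56 = 217.50 million.
Numerator = 6.56 + 3.34 + 5.27 = 15.17 million.
Denominator = 217.50 + 3.34 = 220.84 million.
Broad rate = 15.17 / 220.84 = 6.87%.

Broad underutilization rate ≈ 6.87%.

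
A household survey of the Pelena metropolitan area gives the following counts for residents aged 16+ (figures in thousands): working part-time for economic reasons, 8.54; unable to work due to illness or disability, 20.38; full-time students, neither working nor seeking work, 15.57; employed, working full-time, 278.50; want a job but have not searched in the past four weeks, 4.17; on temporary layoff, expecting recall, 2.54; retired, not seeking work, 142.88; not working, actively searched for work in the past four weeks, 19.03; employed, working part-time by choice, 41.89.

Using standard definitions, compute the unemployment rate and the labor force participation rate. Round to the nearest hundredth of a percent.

Employed = 8.54 + 278.50 + 41.89 = 328.93 thousand (anyone who worked, including part-time for economic reasons, counts as employed).
Unemployed = 2.54 + 19.03 = 21.57 thousand (jobless and actively searching, or on temporary layoff).
Labor force = 328.93 + 21.57 = 350.50 thousand.
Not in labor force = 20.38 + 15.57 + 4.17 + 142.88 = 183.00 thousand (those not working and not actively searching are outside the labor force — including those who want a job but have given up searching).
Civilian working-age population = 350.50 + 183.00 = 533.50 thousand.
Unemployment rate = 21.57 / 350.50 = 6.15%.
Labor force participation rate = 350.50 / 533.50 = 65.70%.

Unemployment rate ≈ 6.15%; labor force participation rate ≈ 65.70%.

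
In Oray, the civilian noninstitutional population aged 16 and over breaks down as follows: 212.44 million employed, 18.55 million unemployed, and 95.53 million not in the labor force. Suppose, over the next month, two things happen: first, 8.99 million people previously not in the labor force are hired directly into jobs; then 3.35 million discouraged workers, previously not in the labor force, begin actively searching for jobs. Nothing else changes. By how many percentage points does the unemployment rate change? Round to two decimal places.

The unemployment rate changes by +0.97 percentage points.

Initially, labor force = 212.44 + 18.55 = 230.99 million, so u = 18.55/230.99 = 8.03%.
After the first change, employed and labor force both rise by 8.99; unemployed unchanged → E = 221.43, U = 18.55, labor force = 239.98 million.
After the second change, unemployed and labor force both rise by 3.35 → E = 221.43, U = 21.90, labor force = 243.33 million.
New unemployment rate = 21.90 / 243.33 = 9.00%.
Change = 9.00% − 8.03% = +0.97 percentage points.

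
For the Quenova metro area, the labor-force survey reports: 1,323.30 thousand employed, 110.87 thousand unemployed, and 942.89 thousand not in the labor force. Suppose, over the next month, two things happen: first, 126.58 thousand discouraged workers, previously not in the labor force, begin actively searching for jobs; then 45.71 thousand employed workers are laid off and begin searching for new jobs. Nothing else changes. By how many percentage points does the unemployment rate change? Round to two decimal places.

Initially, labor force = 1,323.30 + 110.87 = 1,434.17 thousand, so u = 110.87/1,434.17 = 7.73%.
After the first change, unemployed and labor force both rise by 126.58 → E = 1,323.30, U = 237.45, labor force = 1,560.75 thousand.
After the second change, employed falls and unemployed rises by 45.71; labor force unchanged → E = 1,277.59, U = 283.16, labor force = 1,560.75 thousand.
New unemployment rate = 283.16 / 1,560.75 = 18.14%.
Change = 18.14% − 7.73% = +10.41 percentage points.

The unemployment rate changes by +10.41 percentage points.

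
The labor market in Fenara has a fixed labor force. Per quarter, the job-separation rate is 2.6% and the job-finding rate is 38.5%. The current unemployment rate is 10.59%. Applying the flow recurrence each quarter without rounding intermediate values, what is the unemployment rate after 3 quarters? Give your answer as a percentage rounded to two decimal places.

With a fixed labor force, u_{t+1} = u_t + s·(1−u_t) − f·u_t = u_t·(1−s−f) + s.
Here 1−s−f = 0.589 and s = 0.026.
u_1 = 0.105900 × 0.589 + 0.026 = 0.088375.
u_2 = 0.088375 × 0.589 + 0.026 = 0.078053.
u_3 = 0.078053 × 0.589 + 0.026 = 0.071973.

Unemployment rate after three quarters ≈ 7.20%.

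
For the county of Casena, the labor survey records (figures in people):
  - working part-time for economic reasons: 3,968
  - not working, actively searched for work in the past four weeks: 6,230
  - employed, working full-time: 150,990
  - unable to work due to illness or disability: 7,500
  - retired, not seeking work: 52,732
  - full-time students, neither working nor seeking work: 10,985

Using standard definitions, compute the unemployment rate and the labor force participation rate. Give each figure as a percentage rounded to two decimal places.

Unemployment rate ≈ 3.87%; labor force participation rate ≈ 69.36%.

Employed = 3,968 + 150,990 = 154,958 (anyone who worked, including part-time for economic reasons, counts as employed).
Unemployed = 6,230.
Labor force = 154,958 + 6,230 = 161,188.
Not in labor force = 7,500 + 52,732 + 10,985 = 71,217 (those not working and not actively searching are outside the labor force).
Civilian working-age population = 161,188 + 71,217 = 232,405.
Unemployment rate = 6,230 / 161,188 = 3.87%.
Labor force participation rate = 161,188 / 232,405 = 69.36%.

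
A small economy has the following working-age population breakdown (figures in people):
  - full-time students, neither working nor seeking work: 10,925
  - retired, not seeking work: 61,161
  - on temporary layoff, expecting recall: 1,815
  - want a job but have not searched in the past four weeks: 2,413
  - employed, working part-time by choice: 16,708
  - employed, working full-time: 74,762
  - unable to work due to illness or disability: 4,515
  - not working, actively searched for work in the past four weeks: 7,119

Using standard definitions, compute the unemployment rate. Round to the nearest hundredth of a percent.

Employed = 16,708 + 74,762 = 91,470.
Unemployed = 1,815 + 7,119 = 8,934 (jobless and actively searching, or on temporary layoff).
Labor force = 91,470 + 8,934 = 100,404.
Unemployment rate = 8,934 / 100,404 = 8.90%.

Unemployment rate ≈ 8.90%.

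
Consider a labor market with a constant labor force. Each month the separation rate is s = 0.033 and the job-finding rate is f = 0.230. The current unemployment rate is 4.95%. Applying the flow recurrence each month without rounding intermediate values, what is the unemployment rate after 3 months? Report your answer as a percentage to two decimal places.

With a fixed labor force, u_{t+1} = u_t + s·(1−u_t) − f·u_t = u_t·(1−s−f) + s.
Here 1−s−f = 0.737 and s = 0.033.
u_1 = 0.049500 × 0.737 + 0.033 = 0.069482.
u_2 = 0.069482 × 0.737 + 0.033 = 0.084208.
u_3 = 0.084208 × 0.737 + 0.033 = 0.095061.

Unemployment rate after three months ≈ 9.51%.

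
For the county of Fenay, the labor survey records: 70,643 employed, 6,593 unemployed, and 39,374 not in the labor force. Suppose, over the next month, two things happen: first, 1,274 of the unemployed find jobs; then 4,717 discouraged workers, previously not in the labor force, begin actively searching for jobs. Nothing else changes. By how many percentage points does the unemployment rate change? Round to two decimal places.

Initially, labor force = 70,643 + 6,593 = 77,236, so u = 6,593/77,236 = 8.54%.
After the first change, unemployed falls and employed rises by 1,274; labor force unchanged → E = 71,917, U = 5,319, labor force = 77,236.
After the second change, unemployed and labor force both rise by 4,717 → E = 71,917, U = 10,036, labor force = 81,953.
New unemployment rate = 10,036 / 81,953 = 12.25%.
Change = 12.25% − 8.54% = +3.71 percentage points.

The unemployment rate changes by +3.71 percentage points.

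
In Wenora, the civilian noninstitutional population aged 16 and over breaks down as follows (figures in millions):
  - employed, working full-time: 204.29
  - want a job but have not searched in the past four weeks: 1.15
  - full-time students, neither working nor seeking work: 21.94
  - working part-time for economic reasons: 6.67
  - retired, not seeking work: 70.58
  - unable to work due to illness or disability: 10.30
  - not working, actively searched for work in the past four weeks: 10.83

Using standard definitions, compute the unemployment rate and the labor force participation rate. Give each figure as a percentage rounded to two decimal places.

Employed = 204.29 + 6.67 = 210.96 million (anyone who worked, including part-time for economic reasons, counts as employed).
Unemployed = 10.83 million.
Labor force = 210.96 + 10.83 = 221.79 million.
Not in labor force = 1.15 + 21.94 + 70.58 + 10.30 = 103.97 million (those not working and not actively searching are outside the labor force — including those who want a job but have given up searching).
Civilian working-age population = 221.79 + 103.97 = 325.76 million.
Unemployment rate = 10.83 / 221.79 = 4.88%.
Labor force participation rate = 221.79 / 325.76 = 68.08%.

Unemployment rate ≈ 4.88%; labor force participation rate ≈ 68.08%.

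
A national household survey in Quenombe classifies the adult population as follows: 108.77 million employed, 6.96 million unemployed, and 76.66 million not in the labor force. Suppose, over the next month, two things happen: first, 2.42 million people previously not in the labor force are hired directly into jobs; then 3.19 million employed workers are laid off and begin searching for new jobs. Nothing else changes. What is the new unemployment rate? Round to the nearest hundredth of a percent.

New unemployment rate ≈ 8.59%.

Initially, labor force = 108.77 + 6.96 = 115.73 million, so u = 6.96/115.73 = 6.01%.
After the first change, employed and labor force both rise by 2.42; unemployed unchanged → E = 111.19, U = 6.96, labor force = 118.15 million.
After the second change, employed falls and unemployed rises by 3.19; labor force unchanged → E = 108.00, U = 10.15, labor force = 118.15 million.
New unemployment rate = 10.15 / 118.15 = 8.59%.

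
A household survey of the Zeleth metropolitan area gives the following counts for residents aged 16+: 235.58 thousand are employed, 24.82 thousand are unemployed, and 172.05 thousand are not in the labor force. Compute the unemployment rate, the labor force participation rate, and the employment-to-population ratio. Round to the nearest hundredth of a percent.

Unemployment rate ≈ 9.53%; labor force participation rate ≈ 60.22%; employment-population ratio ≈ 54.48%.

Labor force = employed + unemployed = 235.58 + 24.82 = 260.40 thousand.
Working-age population = 260.40 + 172.05 = 432.45 thousand.
Unemployment rate = 24.82 / 260.40 = 9.53%.
Labor force participation rate = 260.40 / 432.45 = 60.22%.
Employment-population ratio = 235.58 / 432.45 = 54.48%.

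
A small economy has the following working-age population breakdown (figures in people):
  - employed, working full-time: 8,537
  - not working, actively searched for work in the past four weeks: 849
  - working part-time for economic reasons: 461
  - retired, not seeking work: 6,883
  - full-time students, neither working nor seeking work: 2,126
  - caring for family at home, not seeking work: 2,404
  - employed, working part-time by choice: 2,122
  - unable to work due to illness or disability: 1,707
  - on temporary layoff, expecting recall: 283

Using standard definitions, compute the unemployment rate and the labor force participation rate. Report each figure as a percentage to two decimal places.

Unemployment rate ≈ 9.24%; labor force participation rate ≈ 48.29%.

Employed = 8,537 + 461 + 2,122 = 11,120 (anyone who worked, including part-time for economic reasons, counts as employed).
Unemployed = 849 + 283 = 1,132 (jobless and actively searching, or on temporary layoff).
Labor force = 11,120 + 1,132 = 12,252.
Not in labor force = 6,883 + 2,126 + 2,404 + 1,707 = 13,120 (those not working and not actively searching are outside the labor force).
Civilian working-age population = 12,252 + 13,120 = 25,372.
Unemployment rate = 1,132 / 12,252 = 9.24%.
Labor force participation rate = 12,252 / 25,372 = 48.29%.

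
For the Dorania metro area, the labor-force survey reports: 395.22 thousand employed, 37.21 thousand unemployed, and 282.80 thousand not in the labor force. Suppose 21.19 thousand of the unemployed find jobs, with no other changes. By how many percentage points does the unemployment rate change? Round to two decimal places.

The unemployment rate changes by −4.90 percentage points.

Initially, labor force = 395.22 + 37.21 = 432.43 thousand, so u = 37.21/432.43 = 8.60%.
After the change, unemployed falls and employed rises by 21.19; labor force unchanged → E = 416.41, U = 16.02, labor force = 432.43 thousand.
New unemployment rate = 16.02 / 432.43 = 3.70%.
Change = 3.70% − 8.60% = −4.90 percentage points.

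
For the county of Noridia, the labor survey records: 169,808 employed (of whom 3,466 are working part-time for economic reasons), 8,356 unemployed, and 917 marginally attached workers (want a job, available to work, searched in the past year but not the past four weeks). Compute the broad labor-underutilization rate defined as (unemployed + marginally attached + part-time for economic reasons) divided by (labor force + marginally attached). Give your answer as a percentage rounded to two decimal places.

Broad underutilization rate ≈ 7.11%.

Labor force = 169,808 + 8,356 = 178,164.
Numerator = 8,356 + 917 + 3,466 = 12,739.
Denominator = 178,164 + 917 = 179,081.
Broad rate = 12,739 / 179,081 = 7.11%.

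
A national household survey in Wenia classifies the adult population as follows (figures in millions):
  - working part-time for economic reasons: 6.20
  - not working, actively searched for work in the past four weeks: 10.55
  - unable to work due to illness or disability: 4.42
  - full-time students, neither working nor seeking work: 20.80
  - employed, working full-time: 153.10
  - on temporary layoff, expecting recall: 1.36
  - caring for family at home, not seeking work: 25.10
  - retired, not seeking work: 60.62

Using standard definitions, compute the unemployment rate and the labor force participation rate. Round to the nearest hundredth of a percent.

Employed = 6.20 + 153.10 = 159.30 million (anyone who worked, including part-time for economic reasons, counts as employed).
Unemployed = 10.55 + 1.36 = 11.91 million (jobless and actively searching, or on temporary layoff).
Labor force = 159.30 + 11.91 = 171.21 million.
Not in labor force = 4.42 + 20.80 + 25.10 + 60.62 = 110.94 million (those not working and not actively searching are outside the labor force).
Civilian working-age population = 171.21 + 110.94 = 282.15 million.
Unemployment rate = 11.91 / 171.21 = 6.96%.
Labor force participation rate = 171.21 / 282.15 = 60.68%.

Unemployment rate ≈ 6.96%; labor force participation rate ≈ 60.68%.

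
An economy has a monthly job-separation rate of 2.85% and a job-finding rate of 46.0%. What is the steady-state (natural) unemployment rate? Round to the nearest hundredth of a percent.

At steady state the flows balance: s·E = f·U, so U/(E+U) = s/(s+f).
u* = 2.85 / (2.85 + 46.0) = 2.85 / 48.85 = 5.83%.

Steady-state unemployment rate ≈ 5.83%.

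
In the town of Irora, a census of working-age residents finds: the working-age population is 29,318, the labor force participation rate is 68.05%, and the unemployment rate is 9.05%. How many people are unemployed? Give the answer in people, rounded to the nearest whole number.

Labor force = 0.6805 × 29,318 = 19,951.
Unemployed = 0.0905 × 19,951 ≈ 1,806.

About 1,806 are unemployed.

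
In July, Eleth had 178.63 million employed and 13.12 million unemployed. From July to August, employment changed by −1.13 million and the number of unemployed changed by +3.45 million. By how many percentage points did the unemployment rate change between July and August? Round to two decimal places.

July: labor force = 178.63 + 13.12 = 191.75; u = 13.12/191.75 = 6.84%.
August: labor force = 177.50 + 16.57 = 194.07; u = 16.57/194.07 = 8.54%.
Change = 8.54% − 6.84% = +1.70 pp.

The unemployment rate changed by +1.70 percentage points.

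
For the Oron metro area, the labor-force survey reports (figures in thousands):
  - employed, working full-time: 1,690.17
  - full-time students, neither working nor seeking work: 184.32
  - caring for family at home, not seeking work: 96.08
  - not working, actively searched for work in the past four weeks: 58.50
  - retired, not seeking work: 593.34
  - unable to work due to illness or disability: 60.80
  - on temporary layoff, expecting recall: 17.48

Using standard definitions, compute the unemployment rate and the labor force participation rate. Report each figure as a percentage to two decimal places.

Unemployment rate ≈ 4.30%; labor force participation rate ≈ 65.40%.

Employed = 1,690.17 thousand.
Unemployed = 58.50 + 17.48 = 75.98 thousand (jobless and actively searching, or on temporary layoff).
Labor force = 1,690.17 + 75.98 = 1,766.15 thousand.
Not in labor force = 184.32 + 96.08 + 593.34 + 60.80 = 934.54 thousand (those not working and not actively searching are outside the labor force).
Civilian working-age population = 1,766.15 + 934.54 = 2,700.69 thousand.
Unemployment rate = 75.98 / 1,766.15 = 4.30%.
Labor force participation rate = 1,766.15 / 2,700.69 = 65.40%.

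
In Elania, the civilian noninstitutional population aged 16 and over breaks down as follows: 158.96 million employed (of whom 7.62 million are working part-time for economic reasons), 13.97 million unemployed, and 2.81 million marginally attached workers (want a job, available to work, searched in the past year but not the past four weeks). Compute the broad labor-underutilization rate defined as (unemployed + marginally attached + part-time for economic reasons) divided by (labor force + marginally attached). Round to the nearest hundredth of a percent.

Broad underutilization rate ≈ 13.88%.

Labor force = 158.96 + 13.97 = 172.93 million.
Numerator = 13.97 + 2.81 + 7.62 = 24.40 million.
Denominator = 172.93 + 2.81 = 175.74 million.
Broad rate = 24.40 / 175.74 = 13.88%.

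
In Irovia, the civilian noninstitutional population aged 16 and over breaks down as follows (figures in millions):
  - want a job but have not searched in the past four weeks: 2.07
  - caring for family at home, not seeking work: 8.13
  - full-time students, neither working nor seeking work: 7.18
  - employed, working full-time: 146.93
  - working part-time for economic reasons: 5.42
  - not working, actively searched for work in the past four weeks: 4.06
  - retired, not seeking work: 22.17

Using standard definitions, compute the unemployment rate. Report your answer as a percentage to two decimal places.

Unemployment rate ≈ 2.60%.

Employed = 146.93 + 5.42 = 152.35 million (anyone who worked, including part-time for economic reasons, counts as employed).
Unemployed = 4.06 million.
Labor force = 152.35 + 4.06 = 156.41 million.
Unemployment rate = 4.06 / 156.41 = 2.60%.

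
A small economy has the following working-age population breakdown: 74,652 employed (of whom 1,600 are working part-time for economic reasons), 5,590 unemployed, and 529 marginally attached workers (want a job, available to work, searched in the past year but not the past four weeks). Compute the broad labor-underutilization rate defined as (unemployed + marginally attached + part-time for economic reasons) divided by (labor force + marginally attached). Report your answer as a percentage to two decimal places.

Labor force = 74,652 + 5,590 = 80,242.
Numerator = 5,590 + 529 + 1,600 = 7,719.
Denominator = 80,242 + 529 = 80,771.
Broad rate = 7,719 / 80,771 = 9.56%.

Broad underutilization rate ≈ 9.56%.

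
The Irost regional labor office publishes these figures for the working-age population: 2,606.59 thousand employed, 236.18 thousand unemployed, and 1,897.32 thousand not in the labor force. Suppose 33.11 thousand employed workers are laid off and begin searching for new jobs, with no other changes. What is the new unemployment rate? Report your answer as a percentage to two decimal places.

Initially, labor force = 2,606.59 + 236.18 = 2,842.77 thousand, so u = 236.18/2,842.77 = 8.31%.
After the change, employed falls and unemployed rises by 33.11; labor force unchanged → E = 2,573.48, U = 269.29, labor force = 2,842.77 thousand.
New unemployment rate = 269.29 / 2,842.77 = 9.47%.

New unemployment rate ≈ 9.47%.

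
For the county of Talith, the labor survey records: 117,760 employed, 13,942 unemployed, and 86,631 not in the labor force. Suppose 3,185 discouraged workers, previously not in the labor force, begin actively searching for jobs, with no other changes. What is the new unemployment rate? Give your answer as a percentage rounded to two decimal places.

Initially, labor force = 117,760 + 13,942 = 131,702, so u = 13,942/131,702 = 10.59%.
After the change, unemployed and labor force both rise by 3,185 → E = 117,760, U = 17,127, labor force = 134,887.
New unemployment rate = 17,127 / 134,887 = 12.70%.

New unemployment rate ≈ 12.70%.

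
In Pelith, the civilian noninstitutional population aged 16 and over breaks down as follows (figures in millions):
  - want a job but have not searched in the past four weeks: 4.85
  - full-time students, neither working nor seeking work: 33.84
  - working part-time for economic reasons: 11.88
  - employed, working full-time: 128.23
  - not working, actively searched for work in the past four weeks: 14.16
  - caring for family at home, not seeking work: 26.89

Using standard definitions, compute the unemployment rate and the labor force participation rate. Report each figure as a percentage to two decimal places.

Unemployment rate ≈ 9.18%; labor force participation rate ≈ 70.17%.

Employed = 11.88 + 128.23 = 140.11 million (anyone who worked, including part-time for economic reasons, counts as employed).
Unemployed = 14.16 million.
Labor force = 140.11 + 14.16 = 154.27 million.
Not in labor force = 4.85 + 33.84 + 26.89 = 65.58 million (those not working and not actively searching are outside the labor force — including those who want a job but have given up searching).
Civilian working-age population = 154.27 + 65.58 = 219.85 million.
Unemployment rate = 14.16 / 154.27 = 9.18%.
Labor force participation rate = 154.27 / 219.85 = 70.17%.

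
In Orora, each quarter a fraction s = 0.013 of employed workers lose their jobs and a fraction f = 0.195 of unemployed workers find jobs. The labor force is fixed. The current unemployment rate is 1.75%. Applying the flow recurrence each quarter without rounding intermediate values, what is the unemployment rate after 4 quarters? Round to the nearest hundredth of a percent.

Unemployment rate after four quarters ≈ 4.48%.

With a fixed labor force, u_{t+1} = u_t + s·(1−u_t) − f·u_t = u_t·(1−s−f) + s.
Here 1−s−f = 0.792 and s = 0.013.
u_1 = 0.017500 × 0.792 + 0.013 = 0.026860.
u_2 = 0.026860 × 0.792 + 0.013 = 0.034273.
u_3 = 0.034273 × 0.792 + 0.013 = 0.040144.
u_4 = 0.040144 × 0.792 + 0.013 = 0.044794.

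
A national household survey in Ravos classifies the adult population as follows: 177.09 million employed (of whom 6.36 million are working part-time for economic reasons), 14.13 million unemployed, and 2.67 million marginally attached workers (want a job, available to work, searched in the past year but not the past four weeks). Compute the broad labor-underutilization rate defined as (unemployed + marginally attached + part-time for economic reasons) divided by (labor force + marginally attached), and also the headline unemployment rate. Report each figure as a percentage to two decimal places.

Labor force = 177.09 + 14.13 = 191.22 million.
Numerator = 14.13 + 2.67 + 6.36 = 23.16 million.
Denominator = 191.22 + 2.67 = 193.89 million.
Broad rate = 23.16 / 193.89 = 11.94%.
Headline unemployment rate = 14.13 / 191.22 = 7.39%.

Broad underutilization rate ≈ 11.94%; headline unemployment rate ≈ 7.39%.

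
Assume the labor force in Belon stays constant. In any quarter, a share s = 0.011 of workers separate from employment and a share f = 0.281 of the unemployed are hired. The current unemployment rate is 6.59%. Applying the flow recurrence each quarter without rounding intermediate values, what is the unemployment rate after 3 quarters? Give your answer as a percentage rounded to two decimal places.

Unemployment rate after three quarters ≈ 4.77%.

With a fixed labor force, u_{t+1} = u_t + s·(1−u_t) − f·u_t = u_t·(1−s−f) + s.
Here 1−s−f = 0.708 and s = 0.011.
u_1 = 0.065900 × 0.708 + 0.011 = 0.057657.
u_2 = 0.057657 × 0.708 + 0.011 = 0.051821.
u_3 = 0.051821 × 0.708 + 0.011 = 0.047689.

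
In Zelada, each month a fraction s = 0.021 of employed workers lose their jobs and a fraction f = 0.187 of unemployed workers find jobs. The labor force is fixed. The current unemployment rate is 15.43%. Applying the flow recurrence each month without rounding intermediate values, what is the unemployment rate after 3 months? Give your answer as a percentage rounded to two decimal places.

Unemployment rate after three months ≈ 12.75%.

With a fixed labor force, u_{t+1} = u_t + s·(1−u_t) − f·u_t = u_t·(1−s−f) + s.
Here 1−s−f = 0.792 and s = 0.021.
u_1 = 0.154300 × 0.792 + 0.021 = 0.143206.
u_2 = 0.143206 × 0.792 + 0.021 = 0.134419.
u_3 = 0.134419 × 0.792 + 0.021 = 0.127460.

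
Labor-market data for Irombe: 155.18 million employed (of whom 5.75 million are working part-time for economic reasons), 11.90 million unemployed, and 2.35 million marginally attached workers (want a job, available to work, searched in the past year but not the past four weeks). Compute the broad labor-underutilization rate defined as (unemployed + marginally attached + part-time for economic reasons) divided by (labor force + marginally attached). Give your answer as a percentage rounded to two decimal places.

Labor force = 155.18 + 11.90 = 167.08 million.
Numerator = 11.90 + 2.35 + 5.75 = 20.00 million.
Denominator = 167.08 + 2.35 = 169.43 million.
Broad rate = 20.00 / 169.43 = 11.80%.

Broad underutilization rate ≈ 11.80%.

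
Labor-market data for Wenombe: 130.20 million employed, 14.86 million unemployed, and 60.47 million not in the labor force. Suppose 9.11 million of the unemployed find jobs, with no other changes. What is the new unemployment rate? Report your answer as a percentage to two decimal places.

Initially, labor force = 130.20 + 14.86 = 145.06 million, so u = 14.86/145.06 = 10.24%.
After the change, unemployed falls and employed rises by 9.11; labor force unchanged → E = 139.31, U = 5.75, labor force = 145.06 million.
New unemployment rate = 5.75 / 145.06 = 3.96%.

New unemployment rate ≈ 3.96%.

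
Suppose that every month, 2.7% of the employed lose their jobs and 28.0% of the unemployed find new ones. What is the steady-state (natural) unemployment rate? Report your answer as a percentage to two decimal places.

At steady state the flows balance: s·E = f·U, so U/(E+U) = s/(s+f).
u* = 2.7 / (2.7 + 28.0) = 2.7 / 30.70 = 8.79%.

Steady-state unemployment rate ≈ 8.79%.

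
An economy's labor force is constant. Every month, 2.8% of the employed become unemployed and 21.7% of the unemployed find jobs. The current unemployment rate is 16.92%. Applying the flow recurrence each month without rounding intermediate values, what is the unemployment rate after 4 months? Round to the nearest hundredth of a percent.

Unemployment rate after four months ≈ 13.21%.

With a fixed labor force, u_{t+1} = u_t + s·(1−u_t) − f·u_t = u_t·(1−s−f) + s.
Here 1−s−f = 0.755 and s = 0.028.
u_1 = 0.169200 × 0.755 + 0.028 = 0.155746.
u_2 = 0.155746 × 0.755 + 0.028 = 0.145588.
u_3 = 0.145588 × 0.755 + 0.028 = 0.137919.
u_4 = 0.137919 × 0.755 + 0.028 = 0.132129.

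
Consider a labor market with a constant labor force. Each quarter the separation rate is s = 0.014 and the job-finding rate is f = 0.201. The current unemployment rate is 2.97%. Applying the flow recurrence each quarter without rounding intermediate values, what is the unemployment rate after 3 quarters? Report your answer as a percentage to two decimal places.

With a fixed labor force, u_{t+1} = u_t + s·(1−u_t) − f·u_t = u_t·(1−s−f) + s.
Here 1−s−f = 0.785 and s = 0.014.
u_1 = 0.029700 × 0.785 + 0.014 = 0.037315.
u_2 = 0.037315 × 0.785 + 0.014 = 0.043292.
u_3 = 0.043292 × 0.785 + 0.014 = 0.047984.

Unemployment rate after three quarters ≈ 4.80%.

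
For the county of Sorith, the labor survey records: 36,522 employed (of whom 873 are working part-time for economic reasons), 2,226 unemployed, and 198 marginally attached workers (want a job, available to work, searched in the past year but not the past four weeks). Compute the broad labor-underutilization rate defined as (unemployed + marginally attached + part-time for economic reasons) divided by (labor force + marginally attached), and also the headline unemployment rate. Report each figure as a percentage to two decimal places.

Broad underutilization rate ≈ 8.47%; headline unemployment rate ≈ 5.74%.

Labor force = 36,522 + 2,226 = 38,748.
Numerator = 2,226 + 198 + 873 = 3,297.
Denominator = 38,748 + 198 = 38,946.
Broad rate = 3,297 / 38,946 = 8.47%.
Headline unemployment rate = 2,226 / 38,748 = 5.74%.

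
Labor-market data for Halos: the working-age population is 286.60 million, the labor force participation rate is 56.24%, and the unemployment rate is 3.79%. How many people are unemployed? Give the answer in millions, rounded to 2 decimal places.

About 6.11 million are unemployed.

Labor force = 0.5624 × 286.60 = 161.18 million.
Unemployed = 0.0379 × 161.18 ≈ 6.11 million.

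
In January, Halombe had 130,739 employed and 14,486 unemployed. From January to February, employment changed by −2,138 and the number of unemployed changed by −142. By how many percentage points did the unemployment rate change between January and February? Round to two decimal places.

January: labor force = 130,739 + 14,486 = 145,225; u = 14,486/145,225 = 9.97%.
February: labor force = 128,601 + 14,344 = 142,945; u = 14,344/142,945 = 10.03%.
Change = 10.03% − 9.97% = +0.06 pp.

The unemployment rate changed by +0.06 percentage points.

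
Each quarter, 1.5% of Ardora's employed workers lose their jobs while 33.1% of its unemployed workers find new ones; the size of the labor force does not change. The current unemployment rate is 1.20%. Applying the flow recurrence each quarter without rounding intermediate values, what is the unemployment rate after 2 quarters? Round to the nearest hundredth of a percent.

Unemployment rate after two quarters ≈ 2.99%.

With a fixed labor force, u_{t+1} = u_t + s·(1−u_t) − f·u_t = u_t·(1−s−f) + s.
Here 1−s−f = 0.654 and s = 0.015.
u_1 = 0.012000 × 0.654 + 0.015 = 0.022848.
u_2 = 0.022848 × 0.654 + 0.015 = 0.029943.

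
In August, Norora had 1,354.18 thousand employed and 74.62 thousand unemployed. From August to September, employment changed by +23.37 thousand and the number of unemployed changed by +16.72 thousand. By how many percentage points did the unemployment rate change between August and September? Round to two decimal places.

The unemployment rate changed by +1.00 percentage points.

August: labor force = 1,354.18 + 74.62 = 1,428.80; u = 74.62/1,428.80 = 5.22%.
September: labor force = 1,377.55 + 91.34 = 1,468.89; u = 91.34/1,468.89 = 6.22%.
Change = 6.22% − 5.22% = +1.00 pp.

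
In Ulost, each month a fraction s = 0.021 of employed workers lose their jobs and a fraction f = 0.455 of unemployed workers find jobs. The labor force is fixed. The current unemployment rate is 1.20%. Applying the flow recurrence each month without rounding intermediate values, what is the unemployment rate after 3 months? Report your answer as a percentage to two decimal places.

With a fixed labor force, u_{t+1} = u_t + s·(1−u_t) − f·u_t = u_t·(1−s−f) + s.
Here 1−s−f = 0.524 and s = 0.021.
u_1 = 0.012000 × 0.524 + 0.021 = 0.027288.
u_2 = 0.027288 × 0.524 + 0.021 = 0.035299.
u_3 = 0.035299 × 0.524 + 0.021 = 0.039497.

Unemployment rate after three months ≈ 3.95%.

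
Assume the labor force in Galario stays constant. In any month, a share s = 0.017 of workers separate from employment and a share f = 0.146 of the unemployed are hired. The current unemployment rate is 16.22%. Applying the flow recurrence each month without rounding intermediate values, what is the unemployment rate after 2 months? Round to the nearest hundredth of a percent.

Unemployment rate after two months ≈ 14.49%.

With a fixed labor force, u_{t+1} = u_t + s·(1−u_t) − f·u_t = u_t·(1−s−f) + s.
Here 1−s−f = 0.837 and s = 0.017.
u_1 = 0.162200 × 0.837 + 0.017 = 0.152761.
u_2 = 0.152761 × 0.837 + 0.017 = 0.144861.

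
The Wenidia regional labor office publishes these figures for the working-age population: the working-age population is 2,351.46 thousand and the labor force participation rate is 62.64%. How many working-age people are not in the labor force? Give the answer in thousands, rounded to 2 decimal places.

About 878.51 thousand are not in the labor force.

Share not in the labor force = 1 − 0.6264 = 0.3736.
Not in labor force = 0.3736 × 2,351.46 ≈ 878.51 thousand.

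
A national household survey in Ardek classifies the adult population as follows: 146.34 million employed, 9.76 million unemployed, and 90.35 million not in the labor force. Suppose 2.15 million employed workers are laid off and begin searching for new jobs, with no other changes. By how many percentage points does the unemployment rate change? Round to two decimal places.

The unemployment rate changes by +1.38 percentage points.

Initially, labor force = 146.34 + 9.76 = 156.10 million, so u = 9.76/156.10 = 6.25%.
After the change, employed falls and unemployed rises by 2.15; labor force unchanged → E = 144.19, U = 11.91, labor force = 156.10 million.
New unemployment rate = 11.91 / 156.10 = 7.63%.
Change = 7.63% − 6.25% = +1.38 percentage points.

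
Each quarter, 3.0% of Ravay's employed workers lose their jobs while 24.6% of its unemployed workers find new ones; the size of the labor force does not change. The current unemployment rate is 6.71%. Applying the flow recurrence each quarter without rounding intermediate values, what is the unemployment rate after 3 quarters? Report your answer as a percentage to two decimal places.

With a fixed labor force, u_{t+1} = u_t + s·(1−u_t) − f·u_t = u_t·(1−s−f) + s.
Here 1−s−f = 0.724 and s = 0.030.
u_1 = 0.067100 × 0.724 + 0.030 = 0.078580.
u_2 = 0.078580 × 0.724 + 0.030 = 0.086892.
u_3 = 0.086892 × 0.724 + 0.030 = 0.092910.

Unemployment rate after three quarters ≈ 9.29%.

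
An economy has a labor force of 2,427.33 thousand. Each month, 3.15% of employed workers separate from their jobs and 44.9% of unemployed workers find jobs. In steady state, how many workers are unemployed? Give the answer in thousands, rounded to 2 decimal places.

About 159.13 thousand are unemployed in steady state.

Steady-state unemployment rate u* = s/(s+f) = 3.15/(3.15+44.9) = 0.065557.
Unemployed = u* × labor force = 0.065557 × 2,427.33 ≈ 159.13 thousand.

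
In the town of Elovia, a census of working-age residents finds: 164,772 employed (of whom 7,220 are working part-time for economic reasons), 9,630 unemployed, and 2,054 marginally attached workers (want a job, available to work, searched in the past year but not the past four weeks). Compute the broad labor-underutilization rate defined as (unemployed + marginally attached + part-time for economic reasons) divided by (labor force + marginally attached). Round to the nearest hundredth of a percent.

Broad underutilization rate ≈ 10.71%.

Labor force = 164,772 + 9,630 = 174,402.
Numerator = 9,630 + 2,054 + 7,220 = 18,904.
Denominator = 174,402 + 2,054 = 176,456.
Broad rate = 18,904 / 176,456 = 10.71%.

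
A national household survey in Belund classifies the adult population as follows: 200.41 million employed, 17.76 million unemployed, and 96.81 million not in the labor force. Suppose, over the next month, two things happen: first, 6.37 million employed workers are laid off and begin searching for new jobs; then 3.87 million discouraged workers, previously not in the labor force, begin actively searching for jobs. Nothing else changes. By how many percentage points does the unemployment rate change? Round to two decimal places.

Initially, labor force = 200.41 + 17.76 = 218.17 million, so u = 17.76/218.17 = 8.14%.
After the first change, employed falls and unemployed rises by 6.37; labor force unchanged → E = 194.04, U = 24.13, labor force = 218.17 million.
After the second change, unemployed and labor force both rise by 3.87 → E = 194.04, U = 28.00, labor force = 222.04 million.
New unemployment rate = 28.00 / 222.04 = 12.61%.
Change = 12.61% − 8.14% = +4.47 percentage points.

The unemployment rate changes by +4.47 percentage points.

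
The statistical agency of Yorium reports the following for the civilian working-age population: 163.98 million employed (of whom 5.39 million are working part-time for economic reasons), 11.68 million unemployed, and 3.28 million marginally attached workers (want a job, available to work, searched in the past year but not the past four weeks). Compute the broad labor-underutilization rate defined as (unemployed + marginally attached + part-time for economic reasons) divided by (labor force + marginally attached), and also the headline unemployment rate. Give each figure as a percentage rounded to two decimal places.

Broad underutilization rate ≈ 11.37%; headline unemployment rate ≈ 6.65%.

Labor force = 163.98 + 11.68 = 175.66 million.
Numerator = 11.68 + 3.28 + 5.39 = 20.35 million.
Denominator = 175.66 + 3.28 = 178.94 million.
Broad rate = 20.35 / 178.94 = 11.37%.
Headline unemployment rate = 11.68 / 175.66 = 6.65%.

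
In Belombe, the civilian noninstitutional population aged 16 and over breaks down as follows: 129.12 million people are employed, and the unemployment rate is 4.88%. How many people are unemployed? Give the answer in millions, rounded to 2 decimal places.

About 6.62 million are unemployed.

Let U be the number unemployed. The labor force is E + U, and U/(E+U) = 0.0488.
So U = 0.0488 × 129.12 / (1 − 0.0488) = 6.3011 / 0.9512 ≈ 6.62 million.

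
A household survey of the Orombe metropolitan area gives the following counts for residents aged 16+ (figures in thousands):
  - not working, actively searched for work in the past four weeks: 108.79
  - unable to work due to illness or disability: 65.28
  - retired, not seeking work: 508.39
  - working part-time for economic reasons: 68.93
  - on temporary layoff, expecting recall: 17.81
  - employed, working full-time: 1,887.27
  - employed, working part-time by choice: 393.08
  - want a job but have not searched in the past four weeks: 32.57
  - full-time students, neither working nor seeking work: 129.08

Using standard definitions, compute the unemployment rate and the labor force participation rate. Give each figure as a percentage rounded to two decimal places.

Unemployment rate ≈ 5.11%; labor force participation rate ≈ 77.10%.

Employed = 68.93 + 1,887.27 + 393.08 = 2,349.28 thousand (anyone who worked, including part-time for economic reasons, counts as employed).
Unemployed = 108.79 + 17.81 = 126.60 thousand (jobless and actively searching, or on temporary layoff).
Labor force = 2,349.28 + 126.60 = 2,475.88 thousand.
Not in labor force = 65.28 + 508.39 + 32.57 + 129.08 = 735.32 thousand (those not working and not actively searching are outside the labor force — including those who want a job but have given up searching).
Civilian working-age population = 2,475.88 + 735.32 = 3,211.20 thousand.
Unemployment rate = 126.60 / 2,475.88 = 5.11%.
Labor force participation rate = 2,475.88 / 3,211.20 = 77.10%.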